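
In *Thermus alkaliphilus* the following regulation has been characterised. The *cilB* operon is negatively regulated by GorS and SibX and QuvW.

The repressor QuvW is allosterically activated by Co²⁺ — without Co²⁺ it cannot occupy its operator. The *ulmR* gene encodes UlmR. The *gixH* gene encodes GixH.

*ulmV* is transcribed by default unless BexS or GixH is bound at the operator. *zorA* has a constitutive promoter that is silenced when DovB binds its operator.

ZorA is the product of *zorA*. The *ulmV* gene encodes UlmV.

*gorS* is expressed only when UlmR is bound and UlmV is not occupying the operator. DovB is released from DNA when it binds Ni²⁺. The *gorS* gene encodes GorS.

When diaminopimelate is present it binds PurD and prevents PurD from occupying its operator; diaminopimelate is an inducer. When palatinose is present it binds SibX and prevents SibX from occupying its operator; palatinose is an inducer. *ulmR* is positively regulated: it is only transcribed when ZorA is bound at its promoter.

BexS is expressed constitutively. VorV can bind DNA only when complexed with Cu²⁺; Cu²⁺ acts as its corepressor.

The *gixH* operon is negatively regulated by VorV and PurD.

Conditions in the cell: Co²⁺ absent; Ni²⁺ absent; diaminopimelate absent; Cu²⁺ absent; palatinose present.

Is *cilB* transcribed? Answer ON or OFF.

ON

Ni²⁺ is absent, so DovB is active.
With repressor DovB bound, *zorA* is not transcribed.
So ZorA is not produced.
Required activator ZorA is absent, so *ulmR* is not transcribed.
So UlmR is not produced.
BexS is produced constitutively and is active.
Cu²⁺ is absent, so VorV is inactive.
Diaminopimelate is absent, so PurD is active.
With repressor PurD bound, *gixH* is not transcribed.
So GixH is not produced.
With repressor BexS bound, *ulmV* is not transcribed.
So UlmV is not produced.
Required activator UlmR is absent, so *gorS* is not transcribed.
So GorS is not produced.
Palatinose is present, so SibX is inactive.
Co²⁺ is absent, so QuvW is inactive.
With no repressor bound, *cilB* is transcribed.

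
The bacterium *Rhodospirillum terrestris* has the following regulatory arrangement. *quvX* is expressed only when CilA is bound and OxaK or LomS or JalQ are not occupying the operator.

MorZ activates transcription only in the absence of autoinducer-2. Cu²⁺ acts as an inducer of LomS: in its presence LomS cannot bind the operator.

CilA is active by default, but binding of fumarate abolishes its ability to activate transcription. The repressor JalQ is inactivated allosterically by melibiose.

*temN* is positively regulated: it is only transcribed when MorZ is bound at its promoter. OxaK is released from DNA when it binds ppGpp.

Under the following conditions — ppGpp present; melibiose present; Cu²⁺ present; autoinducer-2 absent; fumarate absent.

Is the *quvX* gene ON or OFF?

ON

Fumarate is absent, so CilA is active.
ppGpp is present, so OxaK is inactive.
Cu²⁺ is present, so LomS is inactive.
Melibiose is present, so JalQ is inactive.
No repressor is bound and CilA is active, so *quvX* is transcribed.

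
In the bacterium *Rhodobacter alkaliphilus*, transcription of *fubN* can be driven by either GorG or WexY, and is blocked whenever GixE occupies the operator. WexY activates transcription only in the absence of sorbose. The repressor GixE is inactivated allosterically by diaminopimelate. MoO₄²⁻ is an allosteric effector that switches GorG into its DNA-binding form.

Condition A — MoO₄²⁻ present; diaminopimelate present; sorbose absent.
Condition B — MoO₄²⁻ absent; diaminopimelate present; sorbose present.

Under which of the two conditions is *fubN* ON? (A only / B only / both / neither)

Condition A:
MoO₄²⁻ is present, so GorG is active.
Diaminopimelate is present, so GixE is inactive.
Sorbose is absent, so WexY is active.
Activator GorG is present, so *fubN* is transcribed.
→ *fubN* is ON in A.
Condition B:
MoO₄²⁻ is absent, so GorG is inactive.
Diaminopimelate is present, so GixE is inactive.
Sorbose is present, so WexY is inactive.
No activator is available at the *fubN* promoter, so *fubN* is not transcribed.
→ *fubN* is OFF in B.

A only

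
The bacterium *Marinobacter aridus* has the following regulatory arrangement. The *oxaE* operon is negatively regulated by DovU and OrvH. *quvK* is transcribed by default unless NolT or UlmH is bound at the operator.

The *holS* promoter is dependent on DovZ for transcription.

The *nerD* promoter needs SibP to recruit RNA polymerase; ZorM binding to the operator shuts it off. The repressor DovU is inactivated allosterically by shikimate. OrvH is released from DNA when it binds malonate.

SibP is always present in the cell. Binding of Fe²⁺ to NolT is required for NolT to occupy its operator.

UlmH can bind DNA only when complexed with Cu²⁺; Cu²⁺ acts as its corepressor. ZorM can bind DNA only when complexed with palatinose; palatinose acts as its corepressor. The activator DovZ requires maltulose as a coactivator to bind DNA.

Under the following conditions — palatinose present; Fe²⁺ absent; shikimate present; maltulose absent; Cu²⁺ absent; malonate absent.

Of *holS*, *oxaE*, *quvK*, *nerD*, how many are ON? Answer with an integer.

1

Maltulose is absent, so DovZ is inactive.
Required activator DovZ is absent, so *holS* is not transcribed.
→ *holS* is OFF.
Shikimate is present, so DovU is inactive.
Malonate is absent, so OrvH is active.
With repressor OrvH bound, *oxaE* is not transcribed.
→ *oxaE* is OFF.
Fe²⁺ is absent, so NolT is inactive.
Cu²⁺ is absent, so UlmH is inactive.
With no repressor bound, *quvK* is transcribed.
→ *quvK* is ON.
SibP is produced constitutively and is active.
Palatinose is present, so ZorM is active.
With repressor ZorM bound, *nerD* is not transcribed.
→ *nerD* is OFF.
1 of the 4 genes is transcribed.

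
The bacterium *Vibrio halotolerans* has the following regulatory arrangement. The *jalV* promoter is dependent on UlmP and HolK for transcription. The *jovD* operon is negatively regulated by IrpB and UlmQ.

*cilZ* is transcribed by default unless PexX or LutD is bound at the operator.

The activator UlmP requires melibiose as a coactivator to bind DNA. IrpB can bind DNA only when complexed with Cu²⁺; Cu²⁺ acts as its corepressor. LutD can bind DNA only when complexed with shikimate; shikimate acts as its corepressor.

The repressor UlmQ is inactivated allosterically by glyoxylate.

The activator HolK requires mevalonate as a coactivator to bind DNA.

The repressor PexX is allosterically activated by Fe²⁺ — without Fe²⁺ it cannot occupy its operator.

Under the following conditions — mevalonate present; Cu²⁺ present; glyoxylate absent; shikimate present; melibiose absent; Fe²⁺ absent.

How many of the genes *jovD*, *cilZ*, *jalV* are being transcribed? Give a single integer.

0

Cu²⁺ is present, so IrpB is active.
Glyoxylate is absent, so UlmQ is active.
With repressor IrpB bound, *jovD* is not transcribed.
→ *jovD* is OFF.
Fe²⁺ is absent, so PexX is inactive.
Shikimate is present, so LutD is active.
With repressor LutD bound, *cilZ* is not transcribed.
→ *cilZ* is OFF.
Melibiose is absent, so UlmP is inactive.
Mevalonate is present, so HolK is active.
Required activator UlmP is absent, so *jalV* is not transcribed.
→ *jalV* is OFF.
0 of the 3 genes are transcribed.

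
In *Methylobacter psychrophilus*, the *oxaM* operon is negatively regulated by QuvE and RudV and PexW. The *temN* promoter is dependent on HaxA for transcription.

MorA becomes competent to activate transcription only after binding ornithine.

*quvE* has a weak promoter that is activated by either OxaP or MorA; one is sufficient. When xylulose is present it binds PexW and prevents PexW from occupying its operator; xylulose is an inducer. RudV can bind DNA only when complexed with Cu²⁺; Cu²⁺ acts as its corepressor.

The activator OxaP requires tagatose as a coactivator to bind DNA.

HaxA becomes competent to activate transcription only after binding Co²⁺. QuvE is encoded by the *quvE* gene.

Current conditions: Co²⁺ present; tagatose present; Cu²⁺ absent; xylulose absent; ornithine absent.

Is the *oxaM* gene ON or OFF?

OFF

Tagatose is present, so OxaP is active.
Ornithine is absent, so MorA is inactive.
Activator OxaP is present, so *quvE* is transcribed.
So QuvE is produced and active.
Cu²⁺ is absent, so RudV is inactive.
Xylulose is absent, so PexW is active.
With repressor QuvE bound, *oxaM* is not transcribed.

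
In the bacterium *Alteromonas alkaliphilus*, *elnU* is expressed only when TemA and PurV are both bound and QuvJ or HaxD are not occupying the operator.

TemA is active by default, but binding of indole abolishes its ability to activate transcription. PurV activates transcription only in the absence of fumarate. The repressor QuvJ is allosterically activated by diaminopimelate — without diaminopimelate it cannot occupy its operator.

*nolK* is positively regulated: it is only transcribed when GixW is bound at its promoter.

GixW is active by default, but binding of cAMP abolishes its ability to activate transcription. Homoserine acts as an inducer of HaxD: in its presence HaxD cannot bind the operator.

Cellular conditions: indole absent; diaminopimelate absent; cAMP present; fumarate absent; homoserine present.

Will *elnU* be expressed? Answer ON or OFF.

Indole is absent, so TemA is active.
Fumarate is absent, so PurV is active.
Diaminopimelate is absent, so QuvJ is inactive.
Homoserine is present, so HaxD is inactive.
No repressor is bound and TemA and PurV are active, so *elnU* is transcribed.

ON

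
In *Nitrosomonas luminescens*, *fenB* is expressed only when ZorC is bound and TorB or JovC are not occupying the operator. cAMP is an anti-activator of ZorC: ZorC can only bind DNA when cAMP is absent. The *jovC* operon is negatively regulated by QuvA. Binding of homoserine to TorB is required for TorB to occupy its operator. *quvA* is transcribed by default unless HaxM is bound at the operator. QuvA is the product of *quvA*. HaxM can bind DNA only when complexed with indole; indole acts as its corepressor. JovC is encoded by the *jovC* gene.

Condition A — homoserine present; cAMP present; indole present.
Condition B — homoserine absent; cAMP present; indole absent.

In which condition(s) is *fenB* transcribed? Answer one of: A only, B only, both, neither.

Condition A:
Homoserine is present, so TorB is active.
cAMP is present, so ZorC is inactive.
Indole is present, so HaxM is active.
With repressor HaxM bound, *quvA* is not transcribed.
So QuvA is not produced.
With no repressor bound, *jovC* is transcribed.
So JovC is produced and active.
With repressor TorB bound, *fenB* is not transcribed.
→ *fenB* is OFF in A.
Condition B:
Homoserine is absent, so TorB is inactive.
cAMP is present, so ZorC is inactive.
Indole is absent, so HaxM is inactive.
With no repressor bound, *quvA* is transcribed.
So QuvA is produced and active.
With repressor QuvA bound, *jovC* is not transcribed.
So JovC is not produced.
Required activator ZorC is absent, so *fenB* is not transcribed.
→ *fenB* is OFF in B.

neither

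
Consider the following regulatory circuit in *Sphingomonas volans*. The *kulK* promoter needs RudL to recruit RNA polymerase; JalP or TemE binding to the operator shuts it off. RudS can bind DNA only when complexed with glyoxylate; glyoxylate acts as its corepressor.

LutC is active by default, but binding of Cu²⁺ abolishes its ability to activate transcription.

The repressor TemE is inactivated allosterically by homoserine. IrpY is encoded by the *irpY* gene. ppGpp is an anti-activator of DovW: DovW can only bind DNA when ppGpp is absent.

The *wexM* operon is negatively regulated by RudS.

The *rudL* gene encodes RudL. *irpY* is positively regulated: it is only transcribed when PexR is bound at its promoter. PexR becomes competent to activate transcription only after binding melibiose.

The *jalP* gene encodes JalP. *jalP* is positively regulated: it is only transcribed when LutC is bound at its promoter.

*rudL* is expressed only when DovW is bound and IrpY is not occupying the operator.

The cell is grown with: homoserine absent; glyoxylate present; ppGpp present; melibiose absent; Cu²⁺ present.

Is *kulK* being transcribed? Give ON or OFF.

Cu²⁺ is present, so LutC is inactive.
Required activator LutC is absent, so *jalP* is not transcribed.
So JalP is not produced.
Homoserine is absent, so TemE is active.
ppGpp is present, so DovW is inactive.
Melibiose is absent, so PexR is inactive.
Required activator PexR is absent, so *irpY* is not transcribed.
So IrpY is not produced.
Required activator DovW is absent, so *rudL* is not transcribed.
So RudL is not produced.
With repressor TemE bound, *kulK* is not transcribed.

OFF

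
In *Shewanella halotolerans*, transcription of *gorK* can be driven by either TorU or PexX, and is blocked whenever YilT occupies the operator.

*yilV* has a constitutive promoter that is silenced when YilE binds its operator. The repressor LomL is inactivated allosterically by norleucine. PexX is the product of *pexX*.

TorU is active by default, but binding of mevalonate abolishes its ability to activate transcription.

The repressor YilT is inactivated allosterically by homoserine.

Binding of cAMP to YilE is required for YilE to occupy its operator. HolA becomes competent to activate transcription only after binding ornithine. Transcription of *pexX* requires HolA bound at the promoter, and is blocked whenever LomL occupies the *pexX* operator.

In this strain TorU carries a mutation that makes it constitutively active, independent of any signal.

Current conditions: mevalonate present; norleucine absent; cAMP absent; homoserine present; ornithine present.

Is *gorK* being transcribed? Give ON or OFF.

TorU is constitutively active in this strain.
Homoserine is present, so YilT is inactive.
Ornithine is present, so HolA is active.
Norleucine is absent, so LomL is active.
With repressor LomL bound, *pexX* is not transcribed.
So PexX is not produced.
Activator TorU is present, so *gorK* is transcribed.

ON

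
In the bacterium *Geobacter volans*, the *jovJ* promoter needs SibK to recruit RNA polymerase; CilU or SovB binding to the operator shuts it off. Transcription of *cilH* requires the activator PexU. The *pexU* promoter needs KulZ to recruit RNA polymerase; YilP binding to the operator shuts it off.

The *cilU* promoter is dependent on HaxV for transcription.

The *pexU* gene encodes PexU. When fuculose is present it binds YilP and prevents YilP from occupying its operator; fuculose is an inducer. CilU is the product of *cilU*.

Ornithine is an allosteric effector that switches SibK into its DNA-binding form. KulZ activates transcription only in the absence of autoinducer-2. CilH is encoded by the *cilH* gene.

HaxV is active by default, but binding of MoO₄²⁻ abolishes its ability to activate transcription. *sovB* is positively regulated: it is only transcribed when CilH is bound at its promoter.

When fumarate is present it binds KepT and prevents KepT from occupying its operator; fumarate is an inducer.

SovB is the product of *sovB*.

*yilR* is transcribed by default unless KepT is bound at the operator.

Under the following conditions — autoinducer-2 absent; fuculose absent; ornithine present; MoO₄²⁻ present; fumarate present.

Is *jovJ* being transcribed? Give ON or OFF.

ON

Ornithine is present, so SibK is active.
MoO₄²⁻ is present, so HaxV is inactive.
Required activator HaxV is absent, so *cilU* is not transcribed.
So CilU is not produced.
Autoinducer-2 is absent, so KulZ is active.
Fuculose is absent, so YilP is active.
With repressor YilP bound, *pexU* is not transcribed.
So PexU is not produced.
Required activator PexU is absent, so *cilH* is not transcribed.
So CilH is not produced.
Required activator CilH is absent, so *sovB* is not transcribed.
So SovB is not produced.
No repressor is bound and SibK is active, so *jovJ* is transcribed.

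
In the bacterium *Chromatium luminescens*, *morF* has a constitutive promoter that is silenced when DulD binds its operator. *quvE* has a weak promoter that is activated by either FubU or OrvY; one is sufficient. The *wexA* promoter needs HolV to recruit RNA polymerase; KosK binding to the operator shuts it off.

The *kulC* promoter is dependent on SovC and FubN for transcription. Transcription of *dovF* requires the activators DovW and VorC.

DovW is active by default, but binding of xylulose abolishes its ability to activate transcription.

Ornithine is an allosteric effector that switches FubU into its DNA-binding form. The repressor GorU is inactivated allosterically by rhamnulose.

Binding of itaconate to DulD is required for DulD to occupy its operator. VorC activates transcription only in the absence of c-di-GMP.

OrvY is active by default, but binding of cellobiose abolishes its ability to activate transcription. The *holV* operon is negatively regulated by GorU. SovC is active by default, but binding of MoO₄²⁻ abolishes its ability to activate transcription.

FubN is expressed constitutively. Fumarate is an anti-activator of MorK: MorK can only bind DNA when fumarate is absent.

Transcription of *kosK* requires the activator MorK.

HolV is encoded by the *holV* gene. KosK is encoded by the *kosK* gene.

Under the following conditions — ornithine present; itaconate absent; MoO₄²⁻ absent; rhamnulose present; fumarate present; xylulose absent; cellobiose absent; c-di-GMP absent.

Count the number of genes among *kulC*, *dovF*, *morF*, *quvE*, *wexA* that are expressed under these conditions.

5

MoO₄²⁻ is absent, so SovC is active.
FubN is produced constitutively and is active.
No repressor is bound and SovC and FubN are active, so *kulC* is transcribed.
→ *kulC* is ON.
Xylulose is absent, so DovW is active.
c-di-GMP is absent, so VorC is active.
No repressor is bound and DovW and VorC are active, so *dovF* is transcribed.
→ *dovF* is ON.
Itaconate is absent, so DulD is inactive.
With no repressor bound, *morF* is transcribed.
→ *morF* is ON.
Ornithine is present, so FubU is active.
Cellobiose is absent, so OrvY is active.
Activator FubU is present, so *quvE* is transcribed.
→ *quvE* is ON.
Rhamnulose is present, so GorU is inactive.
With no repressor bound, *holV* is transcribed.
So HolV is produced and active.
Fumarate is present, so MorK is inactive.
Required activator MorK is absent, so *kosK* is not transcribed.
So KosK is not produced.
No repressor is bound and HolV is active, so *wexA* is transcribed.
→ *wexA* is ON.
5 of the 5 genes are transcribed.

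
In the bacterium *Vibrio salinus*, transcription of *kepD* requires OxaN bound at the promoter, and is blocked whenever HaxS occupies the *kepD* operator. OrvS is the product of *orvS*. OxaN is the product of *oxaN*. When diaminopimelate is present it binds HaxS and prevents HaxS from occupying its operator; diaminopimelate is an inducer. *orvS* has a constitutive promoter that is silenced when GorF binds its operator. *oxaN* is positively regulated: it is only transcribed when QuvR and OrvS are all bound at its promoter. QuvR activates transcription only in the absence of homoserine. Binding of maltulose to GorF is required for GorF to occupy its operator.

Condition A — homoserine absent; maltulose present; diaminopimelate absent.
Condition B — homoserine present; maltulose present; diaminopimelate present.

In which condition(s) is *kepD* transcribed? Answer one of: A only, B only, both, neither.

neither

Condition A:
Homoserine is absent, so QuvR is active.
Maltulose is present, so GorF is active.
With repressor GorF bound, *orvS* is not transcribed.
So OrvS is not produced.
Required activator OrvS is absent, so *oxaN* is not transcribed.
So OxaN is not produced.
Diaminopimelate is absent, so HaxS is active.
With repressor HaxS bound, *kepD* is not transcribed.
→ *kepD* is OFF in A.
Condition B:
Homoserine is present, so QuvR is inactive.
Maltulose is present, so GorF is active.
With repressor GorF bound, *orvS* is not transcribed.
So OrvS is not produced.
Required activator QuvR is absent, so *oxaN* is not transcribed.
So OxaN is not produced.
Diaminopimelate is present, so HaxS is inactive.
Required activator OxaN is absent, so *kepD* is not transcribed.
→ *kepD* is OFF in B.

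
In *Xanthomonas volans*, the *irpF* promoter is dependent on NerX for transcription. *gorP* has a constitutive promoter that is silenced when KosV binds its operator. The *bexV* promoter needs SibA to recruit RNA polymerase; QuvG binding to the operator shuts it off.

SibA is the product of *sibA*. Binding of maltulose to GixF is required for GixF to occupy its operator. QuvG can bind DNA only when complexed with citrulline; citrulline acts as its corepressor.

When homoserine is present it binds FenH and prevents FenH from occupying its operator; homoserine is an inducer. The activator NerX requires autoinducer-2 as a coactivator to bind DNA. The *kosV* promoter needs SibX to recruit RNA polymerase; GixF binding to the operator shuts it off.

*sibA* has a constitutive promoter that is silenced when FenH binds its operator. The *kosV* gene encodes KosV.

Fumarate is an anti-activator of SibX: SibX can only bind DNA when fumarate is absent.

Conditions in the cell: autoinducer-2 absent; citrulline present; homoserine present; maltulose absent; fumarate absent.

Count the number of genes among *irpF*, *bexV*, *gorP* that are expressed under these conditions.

0

Autoinducer-2 is absent, so NerX is inactive.
Required activator NerX is absent, so *irpF* is not transcribed.
→ *irpF* is OFF.
Citrulline is present, so QuvG is active.
Homoserine is present, so FenH is inactive.
With no repressor bound, *sibA* is transcribed.
So SibA is produced and active.
With repressor QuvG bound, *bexV* is not transcribed.
→ *bexV* is OFF.
Fumarate is absent, so SibX is active.
Maltulose is absent, so GixF is inactive.
No repressor is bound and SibX is active, so *kosV* is transcribed.
So KosV is produced and active.
With repressor KosV bound, *gorP* is not transcribed.
→ *gorP* is OFF.
0 of the 3 genes are transcribed.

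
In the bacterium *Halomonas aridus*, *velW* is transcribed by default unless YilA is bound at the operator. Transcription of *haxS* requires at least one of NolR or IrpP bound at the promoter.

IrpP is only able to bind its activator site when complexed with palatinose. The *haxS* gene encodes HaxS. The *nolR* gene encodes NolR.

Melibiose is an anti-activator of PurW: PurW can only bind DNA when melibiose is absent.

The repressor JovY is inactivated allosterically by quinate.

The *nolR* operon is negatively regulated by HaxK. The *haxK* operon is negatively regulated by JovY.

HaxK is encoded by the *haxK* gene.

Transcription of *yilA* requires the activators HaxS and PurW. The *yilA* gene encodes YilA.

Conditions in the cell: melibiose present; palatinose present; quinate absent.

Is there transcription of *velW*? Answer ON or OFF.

ON

Quinate is absent, so JovY is active.
With repressor JovY bound, *haxK* is not transcribed.
So HaxK is not produced.
With no repressor bound, *nolR* is transcribed.
So NolR is produced and active.
Palatinose is present, so IrpP is active.
Activator NolR is present, so *haxS* is transcribed.
So HaxS is produced and active.
Melibiose is present, so PurW is inactive.
Required activator PurW is absent, so *yilA* is not transcribed.
So YilA is not produced.
With no repressor bound, *velW* is transcribed.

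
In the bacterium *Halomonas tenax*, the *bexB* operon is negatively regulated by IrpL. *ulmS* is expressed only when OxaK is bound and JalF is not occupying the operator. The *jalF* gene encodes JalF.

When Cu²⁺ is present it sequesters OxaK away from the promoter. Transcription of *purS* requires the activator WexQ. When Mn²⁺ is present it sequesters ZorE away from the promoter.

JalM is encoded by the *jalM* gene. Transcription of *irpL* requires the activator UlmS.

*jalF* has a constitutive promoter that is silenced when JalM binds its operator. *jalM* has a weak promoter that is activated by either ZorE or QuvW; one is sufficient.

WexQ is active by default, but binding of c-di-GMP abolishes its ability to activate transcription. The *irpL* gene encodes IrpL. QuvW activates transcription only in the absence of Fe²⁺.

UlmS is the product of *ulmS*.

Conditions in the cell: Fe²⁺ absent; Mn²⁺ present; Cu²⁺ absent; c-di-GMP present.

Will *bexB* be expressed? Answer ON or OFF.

OFF

Mn²⁺ is present, so ZorE is inactive.
Fe²⁺ is absent, so QuvW is active.
Activator QuvW is present, so *jalM* is transcribed.
So JalM is produced and active.
With repressor JalM bound, *jalF* is not transcribed.
So JalF is not produced.
Cu²⁺ is absent, so OxaK is active.
No repressor is bound and OxaK is active, so *ulmS* is transcribed.
So UlmS is produced and active.
No repressor is bound and UlmS is active, so *irpL* is transcribed.
So IrpL is produced and active.
With repressor IrpL bound, *bexB* is not transcribed.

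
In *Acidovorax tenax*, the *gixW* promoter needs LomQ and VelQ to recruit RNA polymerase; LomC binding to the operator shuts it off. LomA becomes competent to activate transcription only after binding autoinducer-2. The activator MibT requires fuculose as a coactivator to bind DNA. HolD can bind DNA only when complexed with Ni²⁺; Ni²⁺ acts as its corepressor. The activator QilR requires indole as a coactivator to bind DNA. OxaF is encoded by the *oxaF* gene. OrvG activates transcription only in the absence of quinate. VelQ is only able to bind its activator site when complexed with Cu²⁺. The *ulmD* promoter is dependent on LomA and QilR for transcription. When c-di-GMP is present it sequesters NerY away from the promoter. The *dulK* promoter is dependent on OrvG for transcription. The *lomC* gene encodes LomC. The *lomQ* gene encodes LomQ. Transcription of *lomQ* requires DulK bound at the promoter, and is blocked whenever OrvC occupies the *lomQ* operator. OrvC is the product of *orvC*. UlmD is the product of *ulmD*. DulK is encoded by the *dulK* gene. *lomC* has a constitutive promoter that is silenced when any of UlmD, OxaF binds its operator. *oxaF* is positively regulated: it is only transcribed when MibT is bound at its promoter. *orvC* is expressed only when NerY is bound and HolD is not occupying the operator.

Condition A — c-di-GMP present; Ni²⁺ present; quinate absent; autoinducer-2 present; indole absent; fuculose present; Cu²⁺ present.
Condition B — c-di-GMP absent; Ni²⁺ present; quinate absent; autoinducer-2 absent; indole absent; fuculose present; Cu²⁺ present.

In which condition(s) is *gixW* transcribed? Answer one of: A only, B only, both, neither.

both

Condition A:
c-di-GMP is present, so NerY is inactive.
Ni²⁺ is present, so HolD is active.
With repressor HolD bound, *orvC* is not transcribed.
So OrvC is not produced.
Quinate is absent, so OrvG is active.
No repressor is bound and OrvG is active, so *dulK* is transcribed.
So DulK is produced and active.
No repressor is bound and DulK is active, so *lomQ* is transcribed.
So LomQ is produced and active.
Autoinducer-2 is present, so LomA is active.
Indole is absent, so QilR is inactive.
Required activator QilR is absent, so *ulmD* is not transcribed.
So UlmD is not produced.
Fuculose is present, so MibT is active.
No repressor is bound and MibT is active, so *oxaF* is transcribed.
So OxaF is produced and active.
With repressor OxaF bound, *lomC* is not transcribed.
So LomC is not produced.
Cu²⁺ is present, so VelQ is active.
No repressor is bound and LomQ and VelQ are active, so *gixW* is transcribed.
→ *gixW* is ON in A.
Condition B:
c-di-GMP is absent, so NerY is active.
Ni²⁺ is present, so HolD is active.
With repressor HolD bound, *orvC* is not transcribed.
So OrvC is not produced.
Quinate is absent, so OrvG is active.
No repressor is bound and OrvG is active, so *dulK* is transcribed.
So DulK is produced and active.
No repressor is bound and DulK is active, so *lomQ* is transcribed.
So LomQ is produced and active.
Autoinducer-2 is absent, so LomA is inactive.
Indole is absent, so QilR is inactive.
Required activator LomA is absent, so *ulmD* is not transcribed.
So UlmD is not produced.
Fuculose is present, so MibT is active.
No repressor is bound and MibT is active, so *oxaF* is transcribed.
So OxaF is produced and active.
With repressor OxaF bound, *lomC* is not transcribed.
So LomC is not produced.
Cu²⁺ is present, so VelQ is active.
No repressor is bound and LomQ and VelQ are active, so *gixW* is transcribed.
→ *gixW* is ON in B.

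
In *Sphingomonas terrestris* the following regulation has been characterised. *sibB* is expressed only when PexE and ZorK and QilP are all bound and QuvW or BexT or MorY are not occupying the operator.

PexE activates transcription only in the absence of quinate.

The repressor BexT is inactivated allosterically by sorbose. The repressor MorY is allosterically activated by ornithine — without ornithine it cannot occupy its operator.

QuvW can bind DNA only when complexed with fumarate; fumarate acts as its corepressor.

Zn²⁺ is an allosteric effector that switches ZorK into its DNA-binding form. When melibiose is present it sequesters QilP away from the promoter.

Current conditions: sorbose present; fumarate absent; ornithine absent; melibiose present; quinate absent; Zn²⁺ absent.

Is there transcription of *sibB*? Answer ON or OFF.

OFF

Quinate is absent, so PexE is active.
Zn²⁺ is absent, so ZorK is inactive.
Fumarate is absent, so QuvW is inactive.
Sorbose is present, so BexT is inactive.
Melibiose is present, so QilP is inactive.
Ornithine is absent, so MorY is inactive.
Required activator ZorK is absent, so *sibB* is not transcribed.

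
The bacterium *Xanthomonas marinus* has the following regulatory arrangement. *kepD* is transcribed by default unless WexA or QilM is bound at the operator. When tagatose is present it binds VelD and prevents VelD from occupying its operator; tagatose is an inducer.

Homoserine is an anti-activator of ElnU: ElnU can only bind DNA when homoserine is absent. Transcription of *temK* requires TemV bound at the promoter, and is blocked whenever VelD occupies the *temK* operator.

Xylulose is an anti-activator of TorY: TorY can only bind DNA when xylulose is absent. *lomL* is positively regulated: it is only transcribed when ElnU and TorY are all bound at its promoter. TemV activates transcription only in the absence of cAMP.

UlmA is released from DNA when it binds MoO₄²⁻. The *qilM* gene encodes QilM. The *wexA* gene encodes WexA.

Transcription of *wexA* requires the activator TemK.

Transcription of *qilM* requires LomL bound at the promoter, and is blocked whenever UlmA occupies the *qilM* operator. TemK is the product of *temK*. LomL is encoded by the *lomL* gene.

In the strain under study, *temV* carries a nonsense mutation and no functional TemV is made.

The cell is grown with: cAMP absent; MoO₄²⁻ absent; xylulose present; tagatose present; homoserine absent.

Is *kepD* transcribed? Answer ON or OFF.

ON

TemV is non-functional in this strain, so it has no effect.
Tagatose is present, so VelD is inactive.
Required activator TemV is absent, so *temK* is not transcribed.
So TemK is not produced.
Required activator TemK is absent, so *wexA* is not transcribed.
So WexA is not produced.
Homoserine is absent, so ElnU is active.
Xylulose is present, so TorY is inactive.
Required activator TorY is absent, so *lomL* is not transcribed.
So LomL is not produced.
MoO₄²⁻ is absent, so UlmA is active.
With repressor UlmA bound, *qilM* is not transcribed.
So QilM is not produced.
With no repressor bound, *kepD* is transcribed.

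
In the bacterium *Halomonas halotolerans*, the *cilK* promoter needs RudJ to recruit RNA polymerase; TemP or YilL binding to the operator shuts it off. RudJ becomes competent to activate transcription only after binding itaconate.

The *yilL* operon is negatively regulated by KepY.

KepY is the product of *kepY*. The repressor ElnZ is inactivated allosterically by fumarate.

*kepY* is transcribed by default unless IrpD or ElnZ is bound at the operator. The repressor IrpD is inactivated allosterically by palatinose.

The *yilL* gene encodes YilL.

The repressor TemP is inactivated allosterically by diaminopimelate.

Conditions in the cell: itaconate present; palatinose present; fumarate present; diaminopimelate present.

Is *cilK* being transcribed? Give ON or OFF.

ON

Diaminopimelate is present, so TemP is inactive.
Palatinose is present, so IrpD is inactive.
Fumarate is present, so ElnZ is inactive.
With no repressor bound, *kepY* is transcribed.
So KepY is produced and active.
With repressor KepY bound, *yilL* is not transcribed.
So YilL is not produced.
Itaconate is present, so RudJ is active.
No repressor is bound and RudJ is active, so *cilK* is transcribed.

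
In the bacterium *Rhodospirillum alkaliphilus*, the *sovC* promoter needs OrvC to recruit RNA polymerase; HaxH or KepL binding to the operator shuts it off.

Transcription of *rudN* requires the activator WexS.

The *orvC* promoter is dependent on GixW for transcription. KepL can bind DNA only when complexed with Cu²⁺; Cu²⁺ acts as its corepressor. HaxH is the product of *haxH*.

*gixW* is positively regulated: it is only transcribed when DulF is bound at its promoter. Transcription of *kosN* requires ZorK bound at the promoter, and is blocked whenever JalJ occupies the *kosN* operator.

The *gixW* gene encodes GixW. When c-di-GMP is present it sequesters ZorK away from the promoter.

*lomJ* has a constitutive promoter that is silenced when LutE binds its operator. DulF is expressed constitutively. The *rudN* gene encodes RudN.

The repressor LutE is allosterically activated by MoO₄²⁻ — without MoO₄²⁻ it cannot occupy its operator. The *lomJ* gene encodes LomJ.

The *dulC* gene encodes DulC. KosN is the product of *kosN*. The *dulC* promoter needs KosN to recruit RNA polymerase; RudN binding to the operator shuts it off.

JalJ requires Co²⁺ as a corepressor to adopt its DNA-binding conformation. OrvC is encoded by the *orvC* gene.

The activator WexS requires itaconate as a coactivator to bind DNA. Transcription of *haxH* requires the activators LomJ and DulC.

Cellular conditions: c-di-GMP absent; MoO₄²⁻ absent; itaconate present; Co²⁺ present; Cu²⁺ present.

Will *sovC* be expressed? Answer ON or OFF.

MoO₄²⁻ is absent, so LutE is inactive.
With no repressor bound, *lomJ* is transcribed.
So LomJ is produced and active.
Itaconate is present, so WexS is active.
No repressor is bound and WexS is active, so *rudN* is transcribed.
So RudN is produced and active.
c-di-GMP is absent, so ZorK is active.
Co²⁺ is present, so JalJ is active.
With repressor JalJ bound, *kosN* is not transcribed.
So KosN is not produced.
With repressor RudN bound, *dulC* is not transcribed.
So DulC is not produced.
Required activator DulC is absent, so *haxH* is not transcribed.
So HaxH is not produced.
Cu²⁺ is present, so KepL is active.
DulF is produced constitutively and is active.
No repressor is bound and DulF is active, so *gixW* is transcribed.
So GixW is produced and active.
No repressor is bound and GixW is active, so *orvC* is transcribed.
So OrvC is produced and active.
With repressor KepL bound, *sovC* is not transcribed.

OFF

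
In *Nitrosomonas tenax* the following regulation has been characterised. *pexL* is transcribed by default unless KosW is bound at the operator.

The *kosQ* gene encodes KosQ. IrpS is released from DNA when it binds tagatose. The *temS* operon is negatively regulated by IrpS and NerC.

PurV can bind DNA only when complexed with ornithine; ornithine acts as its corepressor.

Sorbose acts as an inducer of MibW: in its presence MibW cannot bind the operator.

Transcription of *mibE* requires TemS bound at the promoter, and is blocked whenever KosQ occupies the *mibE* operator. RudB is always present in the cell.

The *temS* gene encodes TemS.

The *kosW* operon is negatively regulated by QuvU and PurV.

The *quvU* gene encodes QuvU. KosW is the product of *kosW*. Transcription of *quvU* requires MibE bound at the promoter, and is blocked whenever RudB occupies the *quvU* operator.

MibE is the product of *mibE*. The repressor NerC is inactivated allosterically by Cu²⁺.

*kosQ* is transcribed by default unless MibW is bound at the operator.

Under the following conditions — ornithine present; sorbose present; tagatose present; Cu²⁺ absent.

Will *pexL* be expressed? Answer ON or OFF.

Sorbose is present, so MibW is inactive.
With no repressor bound, *kosQ* is transcribed.
So KosQ is produced and active.
Tagatose is present, so IrpS is inactive.
Cu²⁺ is absent, so NerC is active.
With repressor NerC bound, *temS* is not transcribed.
So TemS is not produced.
With repressor KosQ bound, *mibE* is not transcribed.
So MibE is not produced.
RudB is produced constitutively and is active.
With repressor RudB bound, *quvU* is not transcribed.
So QuvU is not produced.
Ornithine is present, so PurV is active.
With repressor PurV bound, *kosW* is not transcribed.
So KosW is not produced.
With no repressor bound, *pexL* is transcribed.

ON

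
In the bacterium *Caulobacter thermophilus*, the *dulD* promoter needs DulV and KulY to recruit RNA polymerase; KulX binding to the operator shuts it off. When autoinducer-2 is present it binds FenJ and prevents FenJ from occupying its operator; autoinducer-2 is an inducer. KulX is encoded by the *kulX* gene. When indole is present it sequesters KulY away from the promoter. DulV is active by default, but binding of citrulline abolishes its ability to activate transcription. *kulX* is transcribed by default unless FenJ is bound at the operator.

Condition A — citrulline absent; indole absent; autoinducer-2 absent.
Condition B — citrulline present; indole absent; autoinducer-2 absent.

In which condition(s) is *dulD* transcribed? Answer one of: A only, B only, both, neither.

A only

Condition A:
Citrulline is absent, so DulV is active.
Indole is absent, so KulY is active.
Autoinducer-2 is absent, so FenJ is active.
With repressor FenJ bound, *kulX* is not transcribed.
So KulX is not produced.
No repressor is bound and DulV and KulY are active, so *dulD* is transcribed.
→ *dulD* is ON in A.
Condition B:
Citrulline is present, so DulV is inactive.
Indole is absent, so KulY is active.
Autoinducer-2 is absent, so FenJ is active.
With repressor FenJ bound, *kulX* is not transcribed.
So KulX is not produced.
Required activator DulV is absent, so *dulD* is not transcribed.
→ *dulD* is OFF in B.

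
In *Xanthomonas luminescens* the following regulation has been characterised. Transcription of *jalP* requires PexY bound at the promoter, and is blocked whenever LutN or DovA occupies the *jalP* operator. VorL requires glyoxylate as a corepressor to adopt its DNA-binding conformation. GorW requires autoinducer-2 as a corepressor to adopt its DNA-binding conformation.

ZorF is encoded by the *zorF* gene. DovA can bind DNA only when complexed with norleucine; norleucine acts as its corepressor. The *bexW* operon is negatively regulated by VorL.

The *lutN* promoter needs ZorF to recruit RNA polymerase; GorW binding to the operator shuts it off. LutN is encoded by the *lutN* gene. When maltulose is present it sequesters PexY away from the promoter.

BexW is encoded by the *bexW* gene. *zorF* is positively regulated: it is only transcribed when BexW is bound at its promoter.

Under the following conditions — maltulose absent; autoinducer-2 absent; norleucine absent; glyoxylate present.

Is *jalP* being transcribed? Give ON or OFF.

Glyoxylate is present, so VorL is active.
With repressor VorL bound, *bexW* is not transcribed.
So BexW is not produced.
Required activator BexW is absent, so *zorF* is not transcribed.
So ZorF is not produced.
Autoinducer-2 is absent, so GorW is inactive.
Required activator ZorF is absent, so *lutN* is not transcribed.
So LutN is not produced.
Maltulose is absent, so PexY is active.
Norleucine is absent, so DovA is inactive.
No repressor is bound and PexY is active, so *jalP* is transcribed.

ON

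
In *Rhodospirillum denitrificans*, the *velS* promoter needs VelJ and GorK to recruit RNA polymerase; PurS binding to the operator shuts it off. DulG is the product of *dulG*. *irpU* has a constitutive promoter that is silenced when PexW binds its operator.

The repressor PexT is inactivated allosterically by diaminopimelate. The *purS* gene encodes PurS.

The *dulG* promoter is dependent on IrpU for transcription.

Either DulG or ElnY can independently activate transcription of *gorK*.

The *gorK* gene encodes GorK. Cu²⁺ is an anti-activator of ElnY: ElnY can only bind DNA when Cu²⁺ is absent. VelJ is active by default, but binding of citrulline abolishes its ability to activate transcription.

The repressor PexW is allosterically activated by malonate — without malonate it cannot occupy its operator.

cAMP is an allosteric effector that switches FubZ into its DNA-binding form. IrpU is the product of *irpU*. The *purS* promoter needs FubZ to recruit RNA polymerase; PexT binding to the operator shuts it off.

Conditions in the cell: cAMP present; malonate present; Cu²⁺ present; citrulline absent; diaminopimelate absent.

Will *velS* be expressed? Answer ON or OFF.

cAMP is present, so FubZ is active.
Diaminopimelate is absent, so PexT is active.
With repressor PexT bound, *purS* is not transcribed.
So PurS is not produced.
Citrulline is absent, so VelJ is active.
Malonate is present, so PexW is active.
With repressor PexW bound, *irpU* is not transcribed.
So IrpU is not produced.
Required activator IrpU is absent, so *dulG* is not transcribed.
So DulG is not produced.
Cu²⁺ is present, so ElnY is inactive.
No activator is available at the *gorK* promoter, so *gorK* is not transcribed.
So GorK is not produced.
Required activator GorK is absent, so *velS* is not transcribed.

OFF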